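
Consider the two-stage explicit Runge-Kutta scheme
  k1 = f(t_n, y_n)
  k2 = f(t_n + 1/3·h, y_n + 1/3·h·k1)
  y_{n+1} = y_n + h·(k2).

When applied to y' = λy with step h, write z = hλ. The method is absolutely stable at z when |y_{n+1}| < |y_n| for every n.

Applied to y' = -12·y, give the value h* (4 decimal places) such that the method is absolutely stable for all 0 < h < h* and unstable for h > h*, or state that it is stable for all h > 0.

On y'=λy, z=hλ:
  k1=λy_n ⇒ h·k1=z·y_n;  k2=λ(1+1/3z)y_n ⇒ h·k2=z(1+1/3z)y_n
  y_{n+1}/y_n = 1 + z(1+1/3z) = 1 + z + 1/3z²
  ⇒ R(z) = 1 + z + 1/3z².

Solve |R(x)|<1 on ℝ⁻.
x=-0.9: |R|=0.3700
R=1: x+1/3x²=0 ⇒ x=−3=-3.0000; min R=1−1/(4·1/3)=0.2500>−1
Confirm numerically:
  x=-2.904: |R|=0.90707 <1
  x=-2.604: |R|=0.65627 <1
  x=-1.904: |R|=0.30441 <1
  x=-1.324: |R|=0.26033 <1
  x=-3.365: |R|=1.40941 >1
  x=-3.200: |R|=1.21333 >1
Interval (-3.0000, 0).

(-3.0000,0); λ=-12 ⇒ h* = (3)/12 = 0.2500.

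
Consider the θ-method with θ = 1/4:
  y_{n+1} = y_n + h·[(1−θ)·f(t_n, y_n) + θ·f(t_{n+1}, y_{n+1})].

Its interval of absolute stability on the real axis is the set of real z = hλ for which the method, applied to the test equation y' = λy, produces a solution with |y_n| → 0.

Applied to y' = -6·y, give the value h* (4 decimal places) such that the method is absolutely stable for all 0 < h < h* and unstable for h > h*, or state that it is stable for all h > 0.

(-4.0000,0); λ=-6 ⇒ h* = (4)/6 = 0.6667.

Set f=λy, z=hλ:
  y_{n+1} = y_n + z·[3/4·y_n + 1/4·y_{n+1}] ⇒ (1 − 1/4z)y_{n+1} = (1 + 3/4z)y_n
  ⇒ R(z) = (1 + 3/4z)/(1 − 1/4z).

Find x<0 with |R(x)|<1.
x=-1.25: |R|=0.0476
R=−1: 1+3/4x = −1+1/4x ⇒ -1/2x=2 ⇒ x=2/(-1/2)=-4.0000
Confirm numerically:
  x=-3.449: |R|=0.85206 <1
  x=-3.023: |R|=0.72177 <1
  x=-2.913: |R|=0.68552 <1
  x=-2.101: |R|=0.37748 <1
  x=-4.571: |R|=1.13324 >1
  x=-4.530: |R|=1.12427 >1
  x=-4.170: |R|=1.04162 >1
Stable set (-4.0000, 0).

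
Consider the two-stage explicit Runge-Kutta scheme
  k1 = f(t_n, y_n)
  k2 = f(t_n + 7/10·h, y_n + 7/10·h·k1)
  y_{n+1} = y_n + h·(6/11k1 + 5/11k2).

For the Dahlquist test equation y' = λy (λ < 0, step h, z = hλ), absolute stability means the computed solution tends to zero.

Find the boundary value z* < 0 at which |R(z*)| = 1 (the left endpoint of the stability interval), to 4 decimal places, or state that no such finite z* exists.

Set f=λy, z=hλ:
  k1=λy_n ⇒ h·k1=z·y_n;  k2=λ(1+7/10z)y_n ⇒ h·k2=z(1+7/10z)y_n
  y_{n+1}/y_n = 1 + 6/11z + 5/11z(1+7/10z) = 1 + z + 7/22z²
  so R(z) = 1 + z + 7/22z².

Boundary: |R(x)|=1, x<0.
x=-0.4: |R|=0.6509
R=1: x+7/22x²=0 ⇒ x=−22/7=-3.1429; min R=1−1/(4·7/22)=0.2143>−1
Confirm numerically:
  x=-2.235: |R|=0.35439 <1
  x=-2.176: |R|=0.33058 <1
  x=-1.751: |R|=0.22455 <1
  x=-1.645: |R|=0.21601 <1
  x=-3.713: |R|=1.67357 >1
  x=-3.667: |R|=1.61156 >1
  x=-3.595: |R|=1.51719 >1
So |R|<1 on (-3.1429, 0).

left endpoint -3.1429.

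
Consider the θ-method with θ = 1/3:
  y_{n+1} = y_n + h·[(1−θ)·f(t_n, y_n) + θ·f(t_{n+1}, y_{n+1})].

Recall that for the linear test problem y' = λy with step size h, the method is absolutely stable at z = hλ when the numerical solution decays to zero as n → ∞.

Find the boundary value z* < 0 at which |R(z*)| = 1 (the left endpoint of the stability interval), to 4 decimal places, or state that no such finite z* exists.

On y'=λy, z=hλ:
  y_{n+1} = y_n + z·[2/3·y_n + 1/3·y_{n+1}] ⇒ (1 − 1/3z)y_{n+1} = (1 + 2/3z)y_n
  R(z) = (1 + 2/3z)/(1 − 1/3z).

Need |R(x)|<1, x<0.
x=-1.26: |R|=0.1127
R=−1: 1+2/3x = −1+1/3x ⇒ -1/3x=2 ⇒ x=2/(-1/3)=-6.0000
Confirm numerically:
  x=-5.784: |R|=0.97541 <1
  x=-5.096: |R|=0.88834 <1
  x=-3.460: |R|=0.60681 <1
  x=-6.532: |R|=1.05581 >1
  x=-6.248: |R|=1.02682 >1
Stable set (-6.0000, 0).

z* = -6.0000.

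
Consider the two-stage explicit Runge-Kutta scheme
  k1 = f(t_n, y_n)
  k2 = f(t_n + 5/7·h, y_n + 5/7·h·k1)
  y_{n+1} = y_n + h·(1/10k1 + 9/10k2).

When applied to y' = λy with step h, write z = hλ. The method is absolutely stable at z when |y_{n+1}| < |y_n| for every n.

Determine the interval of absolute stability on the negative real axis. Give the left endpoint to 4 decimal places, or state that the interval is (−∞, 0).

Set f=λy, z=hλ:
  k1=λy_n ⇒ h·k1=z·y_n;  k2=λ(1+5/7z)y_n ⇒ h·k2=z(1+5/7z)y_n
  y_{n+1}/y_n = 1 + 1/10z + 9/10z(1+5/7z) = 1 + z + 9/14z²
  Hence R(z) = 1 + z + 9/14z².

Solve |R(x)|<1 on ℝ⁻.
x=-1.57: |R|=1.0146
R=1: x+9/14x²=0 ⇒ x=−14/9=-1.5556; min R=1−1/(4·9/14)=0.6111>−1
Confirm numerically:
  x=-1.240: |R|=0.74846 <1
  x=-0.917: |R|=0.62357 <1
  x=-0.830: |R|=0.61286 <1
  x=-2.008: |R|=1.58404 >1
  x=-1.826: |R|=1.31746 >1
  x=-1.616: |R|=1.06279 >1
Stable set (-1.5556, 0).

(-1.5556, 0).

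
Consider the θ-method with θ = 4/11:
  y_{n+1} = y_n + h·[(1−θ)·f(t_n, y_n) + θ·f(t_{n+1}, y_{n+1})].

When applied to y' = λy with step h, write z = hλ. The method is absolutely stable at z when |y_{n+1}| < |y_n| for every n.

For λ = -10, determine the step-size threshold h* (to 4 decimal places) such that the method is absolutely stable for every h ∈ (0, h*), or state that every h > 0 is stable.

Set f=λy, z=hλ:
  y_{n+1} = y_n + z·[7/11·y_n + 4/11·y_{n+1}] ⇒ (1 − 4/11z)y_{n+1} = (1 + 7/11z)y_n
  ⇒ R(z) = (1 + 7/11z)/(1 − 4/11z).

Need |R(x)|<1, x<0.
x=-0.87: |R|=0.3391
R=−1: 1+7/11x = −1+4/11x ⇒ -3/11x=2 ⇒ x=2/(-3/11)=-7.3333
Confirm numerically:
  x=-7.125: |R|=0.98418 <1
  x=-6.716: |R|=0.95109 <1
  x=-6.174: |R|=0.90257 <1
  x=-7.816: |R|=1.03426 >1
  x=-7.464: |R|=1.00959 >1
  x=-7.424: |R|=1.00668 >1
Stable set (-7.3333, 0).

(-7.3333,0); λ=-10 ⇒ h* = (22/3)/10 = 0.7333.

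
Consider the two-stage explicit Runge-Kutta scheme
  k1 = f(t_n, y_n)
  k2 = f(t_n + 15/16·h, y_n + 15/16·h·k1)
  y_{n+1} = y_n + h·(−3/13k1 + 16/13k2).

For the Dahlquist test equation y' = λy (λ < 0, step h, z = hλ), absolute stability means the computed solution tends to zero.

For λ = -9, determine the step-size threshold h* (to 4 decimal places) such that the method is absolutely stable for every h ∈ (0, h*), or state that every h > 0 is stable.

Test eqn y'=λy, z=hλ:
  k1=λy_n ⇒ h·k1=z·y_n;  k2=λ(1+15/16z)y_n ⇒ h·k2=z(1+15/16z)y_n
  y_{n+1}/y_n = 1 − 3/13z + 16/13z(1+15/16z) = 1 + z + 15/13z²
  so R(z) = 1 + z + 15/13z².

Boundary: |R(x)|=1, x<0.
x=-0.88: |R|=1.0135
R=1: x+15/13x²=0 ⇒ x=−13/15=-0.8667; min R=1−1/(4·15/13)=0.7833>−1
Confirm numerically:
  x=-0.736: |R|=0.88903 <1
  x=-0.690: |R|=0.85935 <1
  x=-0.471: |R|=0.78497 <1
  x=-1.031: |R|=1.19549 >1
  x=-1.020: |R|=1.18046 >1
Stable set (-0.8667, 0).

(-0.8667,0); λ=-9 ⇒ h* = (13/15)/9 = 0.0963.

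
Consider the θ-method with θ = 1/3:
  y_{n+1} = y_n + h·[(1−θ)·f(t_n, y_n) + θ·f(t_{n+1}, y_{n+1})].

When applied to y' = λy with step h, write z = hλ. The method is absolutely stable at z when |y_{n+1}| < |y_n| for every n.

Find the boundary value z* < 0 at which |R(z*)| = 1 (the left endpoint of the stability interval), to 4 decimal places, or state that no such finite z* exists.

z* = -6.0000.

With y'=λy (z=hλ):
  y_{n+1} = y_n + z·[2/3·y_n + 1/3·y_{n+1}] ⇒ (1 − 1/3z)y_{n+1} = (1 + 2/3z)y_n
  R(z) = (1 + 2/3z)/(1 − 1/3z).

Find x<0 with |R(x)|<1.
x=-0.59: |R|=0.5070
R=−1: 1+2/3x = −1+1/3x ⇒ -1/3x=2 ⇒ x=2/(-1/3)=-6.0000
Confirm numerically:
  x=-4.819: |R|=0.84896 <1
  x=-3.920: |R|=0.69942 <1
  x=-3.401: |R|=0.59397 <1
  x=-6.261: |R|=1.02818 >1
  x=-6.257: |R|=1.02776 >1
Stable set (-6.0000, 0).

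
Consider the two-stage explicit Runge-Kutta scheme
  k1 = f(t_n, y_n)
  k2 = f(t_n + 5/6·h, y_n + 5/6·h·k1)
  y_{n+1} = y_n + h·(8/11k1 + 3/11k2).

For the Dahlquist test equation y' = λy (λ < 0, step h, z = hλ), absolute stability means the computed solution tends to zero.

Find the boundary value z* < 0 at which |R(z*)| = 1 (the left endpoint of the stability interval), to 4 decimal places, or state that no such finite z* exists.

Test eqn y'=λy, z=hλ:
  k1=λy_n ⇒ h·k1=z·y_n;  k2=λ(1+5/6z)y_n ⇒ h·k2=z(1+5/6z)y_n
  y_{n+1}/y_n = 1 + 8/11z + 3/11z(1+5/6z) = 1 + z + 5/22z²
  Hence R(z) = 1 + z + 5/22z².

Find x<0 with |R(x)|<1.
x=-1.62: |R|=0.0235
R=1: x+5/22x²=0 ⇒ x=−22/5=-4.4000; min R=1−1/(4·5/22)=-0.1000>−1
Confirm numerically:
  x=-3.703: |R|=0.41341 <1
  x=-3.289: |R|=0.16953 <1
  x=-2.717: |R|=0.03925 <1
  x=-4.779: |R|=1.41165 >1
  x=-4.712: |R|=1.33412 >1
  x=-4.562: |R|=1.16796 >1
Stable set (-4.4000, 0).

z* = -4.4000.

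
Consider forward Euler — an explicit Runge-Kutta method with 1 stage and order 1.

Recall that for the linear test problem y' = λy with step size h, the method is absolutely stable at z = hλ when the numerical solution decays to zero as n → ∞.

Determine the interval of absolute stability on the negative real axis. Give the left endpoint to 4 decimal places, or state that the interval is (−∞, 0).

On y'=λy, z=hλ:
  order 1, 1-stage ⇒ R(z)=1+z
  (e.g. R(-0.97)=0.03000, |R|=0.03000)

Solve |R(x)|<1 on ℝ⁻.
x=-0.97: |R|=0.0300
|R(-2.22)|=1.2200 |R(-1.58)|=0.5800 |R(-0.57)|=0.4300
Bisect:
  x_lo=-2.5735 |R|=1.5735  x_hi=-0.1889 |R|=0.8111
  mid=-1.38123 |R|=0.38123 →hi
  mid=-1.97739 |R|=0.97739 →hi
  mid=-2.27547 |R|=1.27547 →lo
  mid=-2.12643 |R|=1.12643 →lo
  mid=-2.05191 |R|=1.05191 →lo
  mid=-2.01465 |R|=1.01465 →lo
  mid=-1.99602 |R|=0.99602 →hi
  mid=-2.00533 |R|=1.00533 →lo
  ...
  [-2.00009,-1.99995] ⇒ x*=-2.0000
Interval (-2.0000, 0).

z∈(-2.0000,0).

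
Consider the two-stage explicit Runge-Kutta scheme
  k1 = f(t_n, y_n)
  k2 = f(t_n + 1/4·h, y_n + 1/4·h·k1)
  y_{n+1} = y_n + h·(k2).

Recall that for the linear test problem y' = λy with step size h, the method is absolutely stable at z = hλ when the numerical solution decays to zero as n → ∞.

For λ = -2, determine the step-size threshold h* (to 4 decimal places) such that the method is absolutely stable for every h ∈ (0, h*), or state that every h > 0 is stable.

(-4.0000,0); λ=-2 ⇒ h* = (4)/2 = 2.0000.

Set f=λy, z=hλ:
  k1=λy_n ⇒ h·k1=z·y_n;  k2=λ(1+1/4z)y_n ⇒ h·k2=z(1+1/4z)y_n
  y_{n+1}/y_n = 1 + z(1+1/4z) = 1 + z + 1/4z²
  ⇒ R(z) = 1 + z + 1/4z².

Boundary: |R(x)|=1, x<0.
x=-1.76: |R|=0.0144
R=1: x+1/4x²=0 ⇒ x=−4=-4.0000; min R=1−1/(4·1/4)=0.0000>−1
Confirm numerically:
  x=-3.735: |R|=0.75256 <1
  x=-3.280: |R|=0.40960 <1
  x=-2.493: |R|=0.06076 <1
  x=-4.563: |R|=1.64224 >1
  x=-4.517: |R|=1.58382 >1
  x=-4.146: |R|=1.15133 >1
So |R|<1 on (-4.0000, 0).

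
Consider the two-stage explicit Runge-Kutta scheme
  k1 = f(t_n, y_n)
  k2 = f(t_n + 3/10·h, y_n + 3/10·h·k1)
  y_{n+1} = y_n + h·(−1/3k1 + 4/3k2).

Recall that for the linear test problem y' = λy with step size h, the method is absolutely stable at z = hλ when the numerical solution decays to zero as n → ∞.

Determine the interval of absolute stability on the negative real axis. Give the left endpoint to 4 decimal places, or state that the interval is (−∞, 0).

With y'=λy (z=hλ):
  k1=λy_n ⇒ h·k1=z·y_n;  k2=λ(1+3/10z)y_n ⇒ h·k2=z(1+3/10z)y_n
  y_{n+1}/y_n = 1 − 1/3z + 4/3z(1+3/10z) = 1 + z + 2/5z²
  Hence R(z) = 1 + z + 2/5z².

Boundary: |R(x)|=1, x<0.
x=-1.08: |R|=0.3866
R=1: x+2/5x²=0 ⇒ x=−5/2=-2.5000; min R=1−1/(4·2/5)=0.3750>−1
Confirm numerically:
  x=-2.392: |R|=0.89667 <1
  x=-1.578: |R|=0.41803 <1
  x=-1.477: |R|=0.39561 <1
  x=-1.344: |R|=0.37853 <1
  x=-2.803: |R|=1.33972 >1
  x=-2.751: |R|=1.27620 >1
  x=-2.741: |R|=1.26423 >1
So |R|<1 on (-2.5000, 0).

z∈(-2.5000,0).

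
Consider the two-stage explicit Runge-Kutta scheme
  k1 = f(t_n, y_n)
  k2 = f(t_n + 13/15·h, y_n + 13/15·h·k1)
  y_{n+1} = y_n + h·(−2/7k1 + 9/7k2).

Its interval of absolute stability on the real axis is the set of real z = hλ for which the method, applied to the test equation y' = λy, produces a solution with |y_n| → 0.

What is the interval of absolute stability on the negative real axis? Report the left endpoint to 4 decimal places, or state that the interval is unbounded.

On y'=λy, z=hλ:
  k1=λy_n ⇒ h·k1=z·y_n;  k2=λ(1+13/15z)y_n ⇒ h·k2=z(1+13/15z)y_n
  y_{n+1}/y_n = 1 − 2/7z + 9/7z(1+13/15z) = 1 + z + 39/35z²
  so R(z) = 1 + z + 39/35z².

Find x<0 with |R(x)|<1.
x=-0.53: |R|=0.7830
R=1: x+39/35x²=0 ⇒ x=−35/39=-0.8974; min R=1−1/(4·39/35)=0.7756>−1
Confirm numerically:
  x=-0.813: |R|=0.92351 <1
  x=-0.634: |R|=0.81389 <1
  x=-0.613: |R|=0.80571 <1
  x=-1.480: |R|=1.96073 >1
  x=-1.400: |R|=1.78400 >1
  x=-1.278: |R|=1.54195 >1
Stable set (-0.8974, 0).

(-0.8974, 0).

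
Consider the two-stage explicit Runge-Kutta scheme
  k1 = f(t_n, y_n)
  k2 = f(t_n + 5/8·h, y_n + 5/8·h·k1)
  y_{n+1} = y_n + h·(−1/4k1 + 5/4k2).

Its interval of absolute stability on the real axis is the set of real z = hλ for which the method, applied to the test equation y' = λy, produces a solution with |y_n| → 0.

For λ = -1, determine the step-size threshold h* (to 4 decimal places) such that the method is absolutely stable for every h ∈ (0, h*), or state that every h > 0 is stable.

Set f=λy, z=hλ:
  k1=λy_n ⇒ h·k1=z·y_n;  k2=λ(1+5/8z)y_n ⇒ h·k2=z(1+5/8z)y_n
  y_{n+1}/y_n = 1 − 1/4z + 5/4z(1+5/8z) = 1 + z + 25/32z²
  Hence R(z) = 1 + z + 25/32z².

Find x<0 with |R(x)|<1.
x=-1.24: |R|=0.9613
R=1: x+25/32x²=0 ⇒ x=−32/25=-1.2800; min R=1−1/(4·25/32)=0.6800>−1
Confirm numerically:
  x=-0.804: |R|=0.70101 <1
  x=-0.687: |R|=0.68173 <1
  x=-0.636: |R|=0.68001 <1
  x=-1.768: |R|=1.67405 >1
  x=-1.341: |R|=1.06391 >1
Interval (-1.2800, 0).

(-1.2800,0); λ=-1 ⇒ h* = (32/25)/1 = 1.2800.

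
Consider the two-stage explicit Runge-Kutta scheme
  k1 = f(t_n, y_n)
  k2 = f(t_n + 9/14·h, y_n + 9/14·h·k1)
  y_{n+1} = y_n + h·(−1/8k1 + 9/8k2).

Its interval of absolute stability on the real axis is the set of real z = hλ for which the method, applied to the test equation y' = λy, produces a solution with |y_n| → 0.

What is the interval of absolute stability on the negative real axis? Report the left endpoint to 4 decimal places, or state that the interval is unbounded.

Test eqn y'=λy, z=hλ:
  k1=λy_n ⇒ h·k1=z·y_n;  k2=λ(1+9/14z)y_n ⇒ h·k2=z(1+9/14z)y_n
  y_{n+1}/y_n = 1 − 1/8z + 9/8z(1+9/14z) = 1 + z + 81/112z²
  R(z) = 1 + z + 81/112z².

Boundary: |R(x)|=1, x<0.
x=-0.94: |R|=0.6990
R=1: x+81/112x²=0 ⇒ x=−112/81=-1.3827; min R=1−1/(4·81/112)=0.6543>−1
Confirm numerically:
  x=-1.293: |R|=0.91611 <1
  x=-0.993: |R|=0.72012 <1
  x=-0.770: |R|=0.65879 <1
  x=-1.827: |R|=1.58704 >1
  x=-1.642: |R|=1.30790 >1
So |R|<1 on (-1.3827, 0).

(-1.3827, 0).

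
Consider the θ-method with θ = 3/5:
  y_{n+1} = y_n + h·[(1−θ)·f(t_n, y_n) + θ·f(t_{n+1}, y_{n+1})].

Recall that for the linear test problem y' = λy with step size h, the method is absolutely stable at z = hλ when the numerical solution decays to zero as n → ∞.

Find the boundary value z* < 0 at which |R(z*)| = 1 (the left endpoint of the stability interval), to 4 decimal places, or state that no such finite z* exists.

Test eqn y'=λy, z=hλ:
  y_{n+1} = y_n + z·[2/5·y_n + 3/5·y_{n+1}] ⇒ (1 − 3/5z)y_{n+1} = (1 + 2/5z)y_n
  Hence R(z) = (1 + 2/5z)/(1 − 3/5z).

Find x<0 with |R(x)|<1.
x=-1.45: |R|=0.2246
x=-2: |R|=0.0909
x=-10: |R|=0.4286
x=-100: |R|=0.6393
θ=3/5≥1/2 ⇒ |1+2/5x|<|1−3/5x| ∀x<0 ⇒ stable on all of ℝ⁻.

(−∞, 0) — no finite endpoint.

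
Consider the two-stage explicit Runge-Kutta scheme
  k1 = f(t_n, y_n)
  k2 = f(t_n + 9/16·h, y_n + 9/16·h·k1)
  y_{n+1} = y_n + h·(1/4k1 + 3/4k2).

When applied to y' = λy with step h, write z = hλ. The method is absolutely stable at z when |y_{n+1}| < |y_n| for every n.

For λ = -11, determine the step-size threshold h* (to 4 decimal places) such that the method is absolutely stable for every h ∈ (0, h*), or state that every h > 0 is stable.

Set f=λy, z=hλ:
  k1=λy_n ⇒ h·k1=z·y_n;  k2=λ(1+9/16z)y_n ⇒ h·k2=z(1+9/16z)y_n
  y_{n+1}/y_n = 1 + 1/4z + 3/4z(1+9/16z) = 1 + z + 27/64z²
  Hence R(z) = 1 + z + 27/64z².

Boundary: |R(x)|=1, x<0.
x=-1.22: |R|=0.4079
R=1: x+27/64x²=0 ⇒ x=−64/27=-2.3704; min R=1−1/(4·27/64)=0.4074>−1
Confirm numerically:
  x=-2.276: |R|=0.90939 <1
  x=-1.567: |R|=0.46891 <1
  x=-1.452: |R|=0.43744 <1
  x=-1.147: |R|=0.40802 <1
  x=-2.967: |R|=1.74680 >1
  x=-2.412: |R|=1.04236 >1
Interval (-2.3704, 0).

(-2.3704,0); λ=-11 ⇒ h* = (64/27)/11 = 0.2155.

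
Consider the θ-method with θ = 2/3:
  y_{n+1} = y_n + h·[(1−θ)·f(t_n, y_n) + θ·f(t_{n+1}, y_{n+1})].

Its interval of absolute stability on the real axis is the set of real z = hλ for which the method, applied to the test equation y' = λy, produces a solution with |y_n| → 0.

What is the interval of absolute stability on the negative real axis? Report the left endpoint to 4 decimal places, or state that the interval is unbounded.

(−∞, 0) — no finite endpoint.

Test eqn y'=λy, z=hλ:
  y_{n+1} = y_n + z·[1/3·y_n + 2/3·y_{n+1}] ⇒ (1 − 2/3z)y_{n+1} = (1 + 1/3z)y_n
  R(z) = (1 + 1/3z)/(1 − 2/3z).

Find x<0 with |R(x)|<1.
x=-1.37: |R|=0.2840
x=-2: |R|=0.1429
x=-10: |R|=0.3043
x=-100: |R|=0.4778
θ=2/3≥1/2 ⇒ |1+1/3x|<|1−2/3x| ∀x<0 ⇒ interval (−∞,0).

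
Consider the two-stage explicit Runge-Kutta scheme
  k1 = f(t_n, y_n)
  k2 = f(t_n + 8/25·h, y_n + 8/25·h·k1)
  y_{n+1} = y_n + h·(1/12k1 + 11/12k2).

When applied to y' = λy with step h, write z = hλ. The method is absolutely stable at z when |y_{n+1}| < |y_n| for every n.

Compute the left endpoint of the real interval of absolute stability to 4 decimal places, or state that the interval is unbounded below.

z* = -3.4091.

On y'=λy, z=hλ:
  k1=λy_n ⇒ h·k1=z·y_n;  k2=λ(1+8/25z)y_n ⇒ h·k2=z(1+8/25z)y_n
  y_{n+1}/y_n = 1 + 1/12z + 11/12z(1+8/25z) = 1 + z + 22/75z²
  R(z) = 1 + z + 22/75z².

Need |R(x)|<1, x<0.
x=-1.64: |R|=0.1489
R=1: x+22/75x²=0 ⇒ x=−75/22=-3.4091; min R=1−1/(4·22/75)=0.1477>−1
Confirm numerically:
  x=-3.076: |R|=0.69945 <1
  x=-2.925: |R|=0.58465 <1
  x=-1.397: |R|=0.17547 <1
  x=-3.789: |R|=1.42225 >1
  x=-3.647: |R|=1.25451 >1
Interval (-3.4091, 0).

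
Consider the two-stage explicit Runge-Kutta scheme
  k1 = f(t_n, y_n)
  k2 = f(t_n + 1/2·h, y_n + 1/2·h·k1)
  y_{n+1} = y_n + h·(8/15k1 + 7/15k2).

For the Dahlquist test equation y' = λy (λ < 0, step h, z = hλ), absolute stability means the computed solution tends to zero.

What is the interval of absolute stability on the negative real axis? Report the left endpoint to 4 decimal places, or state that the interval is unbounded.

With y'=λy (z=hλ):
  k1=λy_n ⇒ h·k1=z·y_n;  k2=λ(1+1/2z)y_n ⇒ h·k2=z(1+1/2z)y_n
  y_{n+1}/y_n = 1 + 8/15z + 7/15z(1+1/2z) = 1 + z + 7/30z²
  so R(z) = 1 + z + 7/30z².

Solve |R(x)|<1 on ℝ⁻.
x=-1.19: |R|=0.1404
R=1: x+7/30x²=0 ⇒ x=−30/7=-4.2857; min R=1−1/(4·7/30)=-0.0714>−1
Confirm numerically:
  x=-4.064: |R|=0.78976 <1
  x=-3.601: |R|=0.42468 <1
  x=-3.185: |R|=0.18199 <1
  x=-4.482: |R|=1.20528 >1
  x=-4.476: |R|=1.19873 >1
Interval (-4.2857, 0).

(-4.2857, 0).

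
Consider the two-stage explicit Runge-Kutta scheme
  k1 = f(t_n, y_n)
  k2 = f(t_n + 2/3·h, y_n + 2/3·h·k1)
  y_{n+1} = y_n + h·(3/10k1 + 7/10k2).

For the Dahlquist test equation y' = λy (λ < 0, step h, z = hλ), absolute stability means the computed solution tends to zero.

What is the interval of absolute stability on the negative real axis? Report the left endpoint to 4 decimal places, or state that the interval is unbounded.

On y'=λy, z=hλ:
  k1=λy_n ⇒ h·k1=z·y_n;  k2=λ(1+2/3z)y_n ⇒ h·k2=z(1+2/3z)y_n
  y_{n+1}/y_n = 1 + 3/10z + 7/10z(1+2/3z) = 1 + z + 7/15z²
  Hence R(z) = 1 + z + 7/15z².

Need |R(x)|<1, x<0.
x=-1.31: |R|=0.4908
R=1: x+7/15x²=0 ⇒ x=−15/7=-2.1429; min R=1−1/(4·7/15)=0.4643>−1
Confirm numerically:
  x=-1.991: |R|=0.85890 <1
  x=-1.699: |R|=0.64808 <1
  x=-1.394: |R|=0.51284 <1
  x=-2.590: |R|=1.54045 >1
  x=-2.571: |R|=1.51369 >1
Stable set (-2.1429, 0).

z∈(-2.1429,0).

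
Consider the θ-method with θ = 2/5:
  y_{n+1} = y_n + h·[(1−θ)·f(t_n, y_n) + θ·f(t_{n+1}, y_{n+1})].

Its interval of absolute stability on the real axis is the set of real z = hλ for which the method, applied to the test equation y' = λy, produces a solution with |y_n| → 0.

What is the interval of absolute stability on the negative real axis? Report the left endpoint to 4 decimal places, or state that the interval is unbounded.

Set f=λy, z=hλ:
  y_{n+1} = y_n + z·[3/5·y_n + 2/5·y_{n+1}] ⇒ (1 − 2/5z)y_{n+1} = (1 + 3/5z)y_n
  so R(z) = (1 + 3/5z)/(1 − 2/5z).

Solve |R(x)|<1 on ℝ⁻.
x=-1.56: |R|=0.0394
R=−1: 1+3/5x = −1+2/5x ⇒ -1/5x=2 ⇒ x=2/(-1/5)=-10.0000
Confirm numerically:
  x=-8.365: |R|=0.92476 <1
  x=-4.835: |R|=0.64792 <1
  x=-4.512: |R|=0.60867 <1
  x=-10.444: |R|=1.01715 >1
  x=-10.040: |R|=1.00159 >1
Interval (-10.0000, 0).

(-10.0000, 0).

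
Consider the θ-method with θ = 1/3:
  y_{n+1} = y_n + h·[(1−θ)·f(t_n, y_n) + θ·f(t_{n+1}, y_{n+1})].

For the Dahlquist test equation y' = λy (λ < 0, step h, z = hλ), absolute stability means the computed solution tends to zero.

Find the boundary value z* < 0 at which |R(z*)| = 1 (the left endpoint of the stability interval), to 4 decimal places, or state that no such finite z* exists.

left endpoint -6.0000.

Set f=λy, z=hλ:
  y_{n+1} = y_n + z·[2/3·y_n + 1/3·y_{n+1}] ⇒ (1 − 1/3z)y_{n+1} = (1 + 2/3z)y_n
  Hence R(z) = (1 + 2/3z)/(1 − 1/3z).

Solve |R(x)|<1 on ℝ⁻.
x=-1.44: |R|=0.0270
R=−1: 1+2/3x = −1+1/3x ⇒ -1/3x=2 ⇒ x=2/(-1/3)=-6.0000
Confirm numerically:
  x=-4.930: |R|=0.86507 <1
  x=-4.039: |R|=0.72141 <1
  x=-2.495: |R|=0.36215 <1
  x=-6.365: |R|=1.03897 >1
  x=-6.071: |R|=1.00783 >1
Stable set (-6.0000, 0).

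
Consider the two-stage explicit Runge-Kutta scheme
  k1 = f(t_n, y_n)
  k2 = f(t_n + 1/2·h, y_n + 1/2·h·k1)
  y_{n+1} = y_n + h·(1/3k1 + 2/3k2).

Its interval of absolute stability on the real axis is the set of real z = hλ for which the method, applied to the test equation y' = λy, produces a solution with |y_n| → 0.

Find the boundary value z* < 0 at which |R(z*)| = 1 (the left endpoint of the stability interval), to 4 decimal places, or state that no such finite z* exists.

With y'=λy (z=hλ):
  k1=λy_n ⇒ h·k1=z·y_n;  k2=λ(1+1/2z)y_n ⇒ h·k2=z(1+1/2z)y_n
  y_{n+1}/y_n = 1 + 1/3z + 2/3z(1+1/2z) = 1 + z + 1/3z²
  ⇒ R(z) = 1 + z + 1/3z².

Boundary: |R(x)|=1, x<0.
x=-1: |R|=0.3333
R=1: x+1/3x²=0 ⇒ x=−3=-3.0000; min R=1−1/(4·1/3)=0.2500>−1
Confirm numerically:
  x=-2.782: |R|=0.79784 <1
  x=-2.377: |R|=0.50638 <1
  x=-2.186: |R|=0.40687 <1
  x=-1.919: |R|=0.30852 <1
  x=-3.214: |R|=1.22927 >1
  x=-3.126: |R|=1.13129 >1
  x=-3.049: |R|=1.04980 >1
So |R|<1 on (-3.0000, 0).

z* = -3.0000.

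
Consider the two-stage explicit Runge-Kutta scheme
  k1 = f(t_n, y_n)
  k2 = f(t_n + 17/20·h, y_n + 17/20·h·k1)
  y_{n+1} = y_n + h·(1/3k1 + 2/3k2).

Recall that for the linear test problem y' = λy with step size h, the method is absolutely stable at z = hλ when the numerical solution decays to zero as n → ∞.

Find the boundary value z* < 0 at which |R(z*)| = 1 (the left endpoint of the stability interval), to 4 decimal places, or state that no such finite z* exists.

left endpoint -1.7647.

With y'=λy (z=hλ):
  k1=λy_n ⇒ h·k1=z·y_n;  k2=λ(1+17/20z)y_n ⇒ h·k2=z(1+17/20z)y_n
  y_{n+1}/y_n = 1 + 1/3z + 2/3z(1+17/20z) = 1 + z + 17/30z²
  Hence R(z) = 1 + z + 17/30z².

Boundary: |R(x)|=1, x<0.
x=-1.36: |R|=0.6881
R=1: x+17/30x²=0 ⇒ x=−30/17=-1.7647; min R=1−1/(4·17/30)=0.5588>−1
Confirm numerically:
  x=-1.710: |R|=0.94699 <1
  x=-1.673: |R|=0.91306 <1
  x=-1.528: |R|=0.79504 <1
  x=-1.296: |R|=0.65578 <1
  x=-2.182: |R|=1.51597 >1
  x=-2.167: |R|=1.49400 >1
So |R|<1 on (-1.7647, 0).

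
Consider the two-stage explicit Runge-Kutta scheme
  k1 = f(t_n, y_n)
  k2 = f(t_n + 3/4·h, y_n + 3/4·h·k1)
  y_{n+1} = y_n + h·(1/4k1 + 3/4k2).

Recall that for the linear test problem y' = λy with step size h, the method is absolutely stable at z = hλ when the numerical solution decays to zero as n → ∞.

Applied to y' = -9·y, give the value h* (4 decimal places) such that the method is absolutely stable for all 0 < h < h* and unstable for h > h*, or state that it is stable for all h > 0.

Set f=λy, z=hλ:
  k1=λy_n ⇒ h·k1=z·y_n;  k2=λ(1+3/4z)y_n ⇒ h·k2=z(1+3/4z)y_n
  y_{n+1}/y_n = 1 + 1/4z + 3/4z(1+3/4z) = 1 + z + 9/16z²
  R(z) = 1 + z + 9/16z².

Solve |R(x)|<1 on ℝ⁻.
x=-1.8: |R|=1.0225
R=1: x+9/16x²=0 ⇒ x=−16/9=-1.7778; min R=1−1/(4·9/16)=0.5556>−1
Confirm numerically:
  x=-1.564: |R|=0.81193 <1
  x=-0.939: |R|=0.55697 <1
  x=-0.863: |R|=0.55593 <1
  x=-2.299: |R|=1.67404 >1
  x=-2.129: |R|=1.42061 >1
  x=-1.922: |R|=1.15592 >1
Stable set (-1.7778, 0).

(-1.7778,0); λ=-9 ⇒ h* = (16/9)/9 = 0.1975.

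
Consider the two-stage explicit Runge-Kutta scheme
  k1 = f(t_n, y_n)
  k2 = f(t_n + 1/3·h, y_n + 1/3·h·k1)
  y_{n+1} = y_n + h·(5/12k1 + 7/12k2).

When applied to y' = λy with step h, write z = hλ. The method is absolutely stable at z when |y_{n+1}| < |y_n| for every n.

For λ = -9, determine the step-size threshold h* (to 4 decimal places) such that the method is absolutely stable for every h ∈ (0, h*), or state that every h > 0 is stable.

Set f=λy, z=hλ:
  k1=λy_n ⇒ h·k1=z·y_n;  k2=λ(1+1/3z)y_n ⇒ h·k2=z(1+1/3z)y_n
  y_{n+1}/y_n = 1 + 5/12z + 7/12z(1+1/3z) = 1 + z + 7/36z²
  R(z) = 1 + z + 7/36z².

Need |R(x)|<1, x<0.
x=-1.24: |R|=0.0590
R=1: x+7/36x²=0 ⇒ x=−36/7=-5.1429; min R=1−1/(4·7/36)=-0.2857>−1
Confirm numerically:
  x=-4.277: |R|=0.27992 <1
  x=-3.808: |R|=0.01161 <1
  x=-2.798: |R|=0.27573 <1
  x=-2.492: |R|=0.28449 <1
  x=-5.594: |R|=1.49072 >1
  x=-5.448: |R|=1.32325 >1
Interval (-5.1429, 0).

(-5.1429,0); λ=-9 ⇒ h* = (36/7)/9 = 0.5714.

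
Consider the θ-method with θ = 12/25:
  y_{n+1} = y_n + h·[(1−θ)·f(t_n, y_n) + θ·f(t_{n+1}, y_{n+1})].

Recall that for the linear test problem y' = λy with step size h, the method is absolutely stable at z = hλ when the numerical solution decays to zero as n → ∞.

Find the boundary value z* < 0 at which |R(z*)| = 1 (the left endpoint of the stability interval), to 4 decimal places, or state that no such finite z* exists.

z* = -50.0000.

Set f=λy, z=hλ:
  y_{n+1} = y_n + z·[13/25·y_n + 12/25·y_{n+1}] ⇒ (1 − 12/25z)y_{n+1} = (1 + 13/25z)y_n
  ⇒ R(z) = (1 + 13/25z)/(1 − 12/25z).

Boundary: |R(x)|=1, x<0.
x=-1.63: |R|=0.0855
R=−1: 1+13/25x = −1+12/25x ⇒ -1/25x=2 ⇒ x=2/(-1/25)=-50.0000
Confirm numerically:
  x=-30.558: |R|=0.95036 <1
  x=-28.157: |R|=0.93981 <1
  x=-20.651: |R|=0.89242 <1
  x=-50.591: |R|=1.00093 >1
  x=-50.440: |R|=1.00070 >1
  x=-50.391: |R|=1.00062 >1
Stable set (-50.0000, 0).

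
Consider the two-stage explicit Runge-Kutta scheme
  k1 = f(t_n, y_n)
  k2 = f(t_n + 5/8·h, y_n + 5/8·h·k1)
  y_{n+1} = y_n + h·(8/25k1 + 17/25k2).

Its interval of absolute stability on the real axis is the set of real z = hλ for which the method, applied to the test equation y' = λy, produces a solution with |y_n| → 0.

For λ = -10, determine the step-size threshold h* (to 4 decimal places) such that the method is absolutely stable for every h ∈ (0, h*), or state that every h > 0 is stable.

(-2.3529,0); λ=-10 ⇒ h* = (40/17)/10 = 0.2353.

Test eqn y'=λy, z=hλ:
  k1=λy_n ⇒ h·k1=z·y_n;  k2=λ(1+5/8z)y_n ⇒ h·k2=z(1+5/8z)y_n
  y_{n+1}/y_n = 1 + 8/25z + 17/25z(1+5/8z) = 1 + z + 17/40z²
  R(z) = 1 + z + 17/40z².

Need |R(x)|<1, x<0.
x=-0.88: |R|=0.4491
R=1: x+17/40x²=0 ⇒ x=−40/17=-2.3529; min R=1−1/(4·17/40)=0.4118>−1
Confirm numerically:
  x=-2.246: |R|=0.89792 <1
  x=-2.103: |R|=0.77661 <1
  x=-1.784: |R|=0.56863 <1
  x=-1.514: |R|=0.46018 <1
  x=-2.839: |R|=1.58647 >1
  x=-2.479: |R|=1.13281 >1
Interval (-2.3529, 0).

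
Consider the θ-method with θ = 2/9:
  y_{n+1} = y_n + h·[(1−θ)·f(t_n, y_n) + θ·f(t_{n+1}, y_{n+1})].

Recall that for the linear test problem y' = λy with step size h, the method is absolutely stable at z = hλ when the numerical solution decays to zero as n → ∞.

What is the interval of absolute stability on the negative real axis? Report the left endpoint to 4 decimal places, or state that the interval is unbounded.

(-3.6000, 0).

With y'=λy (z=hλ):
  y_{n+1} = y_n + z·[7/9·y_n + 2/9·y_{n+1}] ⇒ (1 − 2/9z)y_{n+1} = (1 + 7/9z)y_n
  R(z) = (1 + 7/9z)/(1 − 2/9z).

Find x<0 with |R(x)|<1.
x=-1.18: |R|=0.0651
R=−1: 1+7/9x = −1+2/9x ⇒ -5/9x=2 ⇒ x=2/(-5/9)=-3.6000
Confirm numerically:
  x=-2.271: |R|=0.50930 <1
  x=-2.114: |R|=0.43831 <1
  x=-1.497: |R|=0.12331 <1
  x=-4.164: |R|=1.16274 >1
  x=-3.887: |R|=1.08555 >1
  x=-3.727: |R|=1.03859 >1
So |R|<1 on (-3.6000, 0).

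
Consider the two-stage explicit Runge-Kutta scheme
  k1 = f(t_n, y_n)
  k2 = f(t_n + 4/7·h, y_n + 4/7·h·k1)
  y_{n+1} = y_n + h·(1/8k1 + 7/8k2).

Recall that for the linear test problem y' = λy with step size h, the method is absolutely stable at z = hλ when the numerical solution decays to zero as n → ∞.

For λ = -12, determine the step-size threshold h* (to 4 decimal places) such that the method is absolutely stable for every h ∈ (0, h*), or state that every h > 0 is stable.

(-2.0000,0); λ=-12 ⇒ h* = (2)/12 = 0.1667.

With y'=λy (z=hλ):
  k1=λy_n ⇒ h·k1=z·y_n;  k2=λ(1+4/7z)y_n ⇒ h·k2=z(1+4/7z)y_n
  y_{n+1}/y_n = 1 + 1/8z + 7/8z(1+4/7z) = 1 + z + 1/2z²
  Hence R(z) = 1 + z + 1/2z².

Find x<0 with |R(x)|<1.
x=-1.22: |R|=0.5242
R=1: x+1/2x²=0 ⇒ x=−2=-2.0000; min R=1−1/(4·1/2)=0.5000>−1
Confirm numerically:
  x=-1.243: |R|=0.52952 <1
  x=-1.186: |R|=0.51730 <1
  x=-1.102: |R|=0.50520 <1
  x=-2.211: |R|=1.23326 >1
  x=-2.161: |R|=1.17396 >1
Stable set (-2.0000, 0).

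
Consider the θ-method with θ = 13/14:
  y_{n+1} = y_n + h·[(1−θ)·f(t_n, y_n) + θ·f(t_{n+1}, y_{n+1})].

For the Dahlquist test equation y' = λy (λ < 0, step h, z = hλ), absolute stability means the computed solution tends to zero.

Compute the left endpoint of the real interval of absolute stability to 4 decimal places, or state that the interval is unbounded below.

Set f=λy, z=hλ:
  y_{n+1} = y_n + z·[1/14·y_n + 13/14·y_{n+1}] ⇒ (1 − 13/14z)y_{n+1} = (1 + 1/14z)y_n
  R(z) = (1 + 1/14z)/(1 − 13/14z).

Find x<0 with |R(x)|<1.
x=-0.32: |R|=0.7533
x=-2: |R|=0.3000
x=-10: |R|=0.0278
x=-100: |R|=0.0654
θ=13/14≥1/2 ⇒ |1+1/14x|<|1−13/14x| ∀x<0 ⇒ stable on all of ℝ⁻.

(−∞, 0) — no finite endpoint.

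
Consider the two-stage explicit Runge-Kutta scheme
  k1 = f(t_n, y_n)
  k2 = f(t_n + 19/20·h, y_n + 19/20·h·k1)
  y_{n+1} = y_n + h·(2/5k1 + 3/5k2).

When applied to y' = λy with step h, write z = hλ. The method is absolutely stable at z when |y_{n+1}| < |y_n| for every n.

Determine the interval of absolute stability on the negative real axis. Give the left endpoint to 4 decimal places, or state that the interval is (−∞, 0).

Set f=λy, z=hλ:
  k1=λy_n ⇒ h·k1=z·y_n;  k2=λ(1+19/20z)y_n ⇒ h·k2=z(1+19/20z)y_n
  y_{n+1}/y_n = 1 + 2/5z + 3/5z(1+19/20z) = 1 + z + 57/100z²
  R(z) = 1 + z + 57/100z².

Need |R(x)|<1, x<0.
x=-0.97: |R|=0.5663
R=1: x+57/100x²=0 ⇒ x=−100/57=-1.7544; min R=1−1/(4·57/100)=0.5614>−1
Confirm numerically:
  x=-1.582: |R|=0.84455 <1
  x=-0.873: |R|=0.56141 <1
  x=-0.784: |R|=0.56635 <1
  x=-2.237: |R|=1.61538 >1
  x=-1.829: |R|=1.07779 >1
Stable set (-1.7544, 0).

z∈(-1.7544,0).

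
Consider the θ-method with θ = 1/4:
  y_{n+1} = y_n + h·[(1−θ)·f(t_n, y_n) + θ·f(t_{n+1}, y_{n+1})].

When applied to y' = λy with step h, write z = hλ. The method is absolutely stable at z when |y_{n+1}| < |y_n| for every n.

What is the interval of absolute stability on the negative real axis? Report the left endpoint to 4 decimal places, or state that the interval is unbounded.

Test eqn y'=λy, z=hλ:
  y_{n+1} = y_n + z·[3/4·y_n + 1/4·y_{n+1}] ⇒ (1 − 1/4z)y_{n+1} = (1 + 3/4z)y_n
  so R(z) = (1 + 3/4z)/(1 − 1/4z).

Need |R(x)|<1, x<0.
x=-1.29: |R|=0.0246
R=−1: 1+3/4x = −1+1/4x ⇒ -1/2x=2 ⇒ x=2/(-1/2)=-4.0000
Confirm numerically:
  x=-3.914: |R|=0.97827 <1
  x=-3.099: |R|=0.74616 <1
  x=-2.873: |R|=0.67205 <1
  x=-2.747: |R|=0.62858 <1
  x=-4.302: |R|=1.07275 >1
  x=-4.076: |R|=1.01882 >1
Stable set (-4.0000, 0).

(-4.0000, 0).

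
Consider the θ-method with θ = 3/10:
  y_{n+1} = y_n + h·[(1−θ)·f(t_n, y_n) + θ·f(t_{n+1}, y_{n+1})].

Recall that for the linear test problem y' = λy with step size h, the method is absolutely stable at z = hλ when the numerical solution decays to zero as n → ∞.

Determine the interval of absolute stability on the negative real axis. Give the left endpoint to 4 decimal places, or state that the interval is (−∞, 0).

On y'=λy, z=hλ:
  y_{n+1} = y_n + z·[7/10·y_n + 3/10·y_{n+1}] ⇒ (1 − 3/10z)y_{n+1} = (1 + 7/10z)y_n
  R(z) = (1 + 7/10z)/(1 − 3/10z).

Need |R(x)|<1, x<0.
x=-1.36: |R|=0.0341
R=−1: 1+7/10x = −1+3/10x ⇒ -2/5x=2 ⇒ x=2/(-2/5)=-5.0000
Confirm numerically:
  x=-4.945: |R|=0.99114 <1
  x=-3.284: |R|=0.65424 <1
  x=-3.088: |R|=0.60299 <1
  x=-2.595: |R|=0.45909 <1
  x=-5.577: |R|=1.08634 >1
  x=-5.269: |R|=1.04169 >1
So |R|<1 on (-5.0000, 0).

(-5.0000, 0).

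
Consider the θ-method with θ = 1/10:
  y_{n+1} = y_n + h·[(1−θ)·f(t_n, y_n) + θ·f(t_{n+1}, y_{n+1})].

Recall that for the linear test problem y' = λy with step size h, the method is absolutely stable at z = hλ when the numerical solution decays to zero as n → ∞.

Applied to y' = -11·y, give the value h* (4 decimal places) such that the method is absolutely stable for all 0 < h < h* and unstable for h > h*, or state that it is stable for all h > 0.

(-2.5000,0); λ=-11 ⇒ h* = (5/2)/11 = 0.2273.

On y'=λy, z=hλ:
  y_{n+1} = y_n + z·[9/10·y_n + 1/10·y_{n+1}] ⇒ (1 − 1/10z)y_{n+1} = (1 + 9/10z)y_n
  ⇒ R(z) = (1 + 9/10z)/(1 − 1/10z).

Need |R(x)|<1, x<0.
x=-0.99: |R|=0.0992
R=−1: 1+9/10x = −1+1/10x ⇒ -4/5x=2 ⇒ x=2/(-4/5)=-2.5000
Confirm numerically:
  x=-1.822: |R|=0.54119 <1
  x=-1.781: |R|=0.51176 <1
  x=-1.302: |R|=0.15201 <1
  x=-1.280: |R|=0.13475 <1
  x=-2.976: |R|=1.29346 >1
  x=-2.861: |R|=1.22455 >1
  x=-2.678: |R|=1.11232 >1
Interval (-2.5000, 0).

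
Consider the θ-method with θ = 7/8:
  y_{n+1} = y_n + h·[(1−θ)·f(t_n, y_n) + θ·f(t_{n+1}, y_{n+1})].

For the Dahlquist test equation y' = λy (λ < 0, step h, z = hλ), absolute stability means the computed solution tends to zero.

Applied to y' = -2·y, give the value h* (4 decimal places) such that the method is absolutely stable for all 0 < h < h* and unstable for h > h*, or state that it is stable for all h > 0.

(−∞, 0) — no finite endpoint. Any h>0 works for λ=-2.

Set f=λy, z=hλ:
  y_{n+1} = y_n + z·[1/8·y_n + 7/8·y_{n+1}] ⇒ (1 − 7/8z)y_{n+1} = (1 + 1/8z)y_n
  R(z) = (1 + 1/8z)/(1 − 7/8z).

Boundary: |R(x)|=1, x<0.
x=-0.82: |R|=0.5226
x=-2: |R|=0.2727
x=-10: |R|=0.0256
x=-100: |R|=0.1299
θ=7/8≥1/2 ⇒ |1+1/8x|<|1−7/8x| ∀x<0 ⇒ unbounded interval.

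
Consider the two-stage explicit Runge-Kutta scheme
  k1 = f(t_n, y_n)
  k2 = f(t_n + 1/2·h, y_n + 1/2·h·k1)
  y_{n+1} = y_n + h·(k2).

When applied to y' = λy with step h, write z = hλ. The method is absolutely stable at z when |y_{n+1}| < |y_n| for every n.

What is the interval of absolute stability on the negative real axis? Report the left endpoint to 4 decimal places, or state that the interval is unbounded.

Test eqn y'=λy, z=hλ:
  k1=λy_n ⇒ h·k1=z·y_n;  k2=λ(1+1/2z)y_n ⇒ h·k2=z(1+1/2z)y_n
  y_{n+1}/y_n = 1 + z(1+1/2z) = 1 + z + 1/2z²
  ⇒ R(z) = 1 + z + 1/2z².

Boundary: |R(x)|=1, x<0.
x=-1.49: |R|=0.6200
R=1: x+1/2x²=0 ⇒ x=−2=-2.0000; min R=1−1/(4·1/2)=0.5000>−1
Confirm numerically:
  x=-1.857: |R|=0.86722 <1
  x=-1.373: |R|=0.56956 <1
  x=-1.337: |R|=0.55678 <1
  x=-0.970: |R|=0.50045 <1
  x=-2.312: |R|=1.36067 >1
  x=-2.096: |R|=1.10061 >1
Interval (-2.0000, 0).

(-2.0000, 0).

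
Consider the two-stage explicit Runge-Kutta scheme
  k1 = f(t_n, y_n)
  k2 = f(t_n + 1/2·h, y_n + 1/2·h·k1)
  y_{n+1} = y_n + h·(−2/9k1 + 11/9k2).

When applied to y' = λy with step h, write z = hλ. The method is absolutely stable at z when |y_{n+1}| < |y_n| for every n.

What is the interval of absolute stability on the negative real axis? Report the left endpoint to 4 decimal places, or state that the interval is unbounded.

With y'=λy (z=hλ):
  k1=λy_n ⇒ h·k1=z·y_n;  k2=λ(1+1/2z)y_n ⇒ h·k2=z(1+1/2z)y_n
  y_{n+1}/y_n = 1 − 2/9z + 11/9z(1+1/2z) = 1 + z + 11/18z²
  Hence R(z) = 1 + z + 11/18z².

Solve |R(x)|<1 on ℝ⁻.
x=-0.85: |R|=0.5915
R=1: x+11/18x²=0 ⇒ x=−18/11=-1.6364; min R=1−1/(4·11/18)=0.5909>−1
Confirm numerically:
  x=-1.318: |R|=0.74358 <1
  x=-1.207: |R|=0.68330 <1
  x=-0.891: |R|=0.59415 <1
  x=-0.745: |R|=0.59418 <1
  x=-2.108: |R|=1.60757 >1
  x=-1.921: |R|=1.33415 >1
  x=-1.873: |R|=1.27086 >1
Stable set (-1.6364, 0).

(-1.6364, 0).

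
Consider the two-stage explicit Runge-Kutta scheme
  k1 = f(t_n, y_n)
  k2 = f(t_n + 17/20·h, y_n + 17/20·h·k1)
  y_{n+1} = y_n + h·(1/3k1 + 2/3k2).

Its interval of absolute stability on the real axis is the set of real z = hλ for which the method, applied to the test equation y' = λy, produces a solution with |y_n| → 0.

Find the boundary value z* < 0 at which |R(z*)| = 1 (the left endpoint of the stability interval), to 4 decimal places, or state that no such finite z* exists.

left endpoint -1.7647.

On y'=λy, z=hλ:
  k1=λy_n ⇒ h·k1=z·y_n;  k2=λ(1+17/20z)y_n ⇒ h·k2=z(1+17/20z)y_n
  y_{n+1}/y_n = 1 + 1/3z + 2/3z(1+17/20z) = 1 + z + 17/30z²
  ⇒ R(z) = 1 + z + 17/30z².

Need |R(x)|<1, x<0.
x=-1.09: |R|=0.5833
R=1: x+17/30x²=0 ⇒ x=−30/17=-1.7647; min R=1−1/(4·17/30)=0.5588>−1
Confirm numerically:
  x=-1.523: |R|=0.79140 <1
  x=-1.437: |R|=0.73315 <1
  x=-1.185: |R|=0.61073 <1
  x=-0.709: |R|=0.57585 <1
  x=-2.190: |R|=1.52779 >1
  x=-2.188: |R|=1.52483 >1
  x=-1.891: |R|=1.13533 >1
Stable set (-1.7647, 0).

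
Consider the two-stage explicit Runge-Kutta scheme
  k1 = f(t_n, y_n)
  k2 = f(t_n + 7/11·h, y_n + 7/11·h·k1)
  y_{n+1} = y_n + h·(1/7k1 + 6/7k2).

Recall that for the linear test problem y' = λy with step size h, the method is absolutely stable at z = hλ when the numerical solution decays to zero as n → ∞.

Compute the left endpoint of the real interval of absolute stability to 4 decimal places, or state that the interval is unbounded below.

Set f=λy, z=hλ:
  k1=λy_n ⇒ h·k1=z·y_n;  k2=λ(1+7/11z)y_n ⇒ h·k2=z(1+7/11z)y_n
  y_{n+1}/y_n = 1 + 1/7z + 6/7z(1+7/11z) = 1 + z + 6/11z²
  Hence R(z) = 1 + z + 6/11z².

Boundary: |R(x)|=1, x<0.
x=-0.49: |R|=0.6410
R=1: x+6/11x²=0 ⇒ x=−11/6=-1.8333; min R=1−1/(4·6/11)=0.5417>−1
Confirm numerically:
  x=-1.440: |R|=0.69105 <1
  x=-1.321: |R|=0.63084 <1
  x=-0.843: |R|=0.54463 <1
  x=-2.344: |R|=1.65291 >1
  x=-2.207: |R|=1.44983 >1
Interval (-1.8333, 0).

z* = -1.8333.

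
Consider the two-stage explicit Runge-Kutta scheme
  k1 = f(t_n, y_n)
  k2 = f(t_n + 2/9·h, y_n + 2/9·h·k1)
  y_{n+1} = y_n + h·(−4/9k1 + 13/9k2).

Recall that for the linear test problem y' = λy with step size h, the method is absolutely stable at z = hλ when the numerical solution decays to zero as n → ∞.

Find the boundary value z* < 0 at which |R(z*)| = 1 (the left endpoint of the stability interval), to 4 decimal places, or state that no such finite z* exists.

left endpoint -3.1154.

With y'=λy (z=hλ):
  k1=λy_n ⇒ h·k1=z·y_n;  k2=λ(1+2/9z)y_n ⇒ h·k2=z(1+2/9z)y_n
  y_{n+1}/y_n = 1 − 4/9z + 13/9z(1+2/9z) = 1 + z + 26/81z²
  Hence R(z) = 1 + z + 26/81z².

Solve |R(x)|<1 on ℝ⁻.
x=-0.38: |R|=0.6664
R=1: x+26/81x²=0 ⇒ x=−81/26=-3.1154; min R=1−1/(4·26/81)=0.2212>−1
Confirm numerically:
  x=-2.537: |R|=0.52899 <1
  x=-2.323: |R|=0.40915 <1
  x=-2.317: |R|=0.40622 <1
  x=-3.507: |R|=1.44084 >1
  x=-3.230: |R|=1.11883 >1
Interval (-3.1154, 0).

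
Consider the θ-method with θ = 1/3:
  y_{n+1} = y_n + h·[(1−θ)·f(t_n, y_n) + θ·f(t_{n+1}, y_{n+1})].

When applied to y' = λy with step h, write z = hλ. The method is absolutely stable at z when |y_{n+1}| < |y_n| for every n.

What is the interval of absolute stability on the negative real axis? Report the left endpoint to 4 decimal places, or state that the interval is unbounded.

Test eqn y'=λy, z=hλ:
  y_{n+1} = y_n + z·[2/3·y_n + 1/3·y_{n+1}] ⇒ (1 − 1/3z)y_{n+1} = (1 + 2/3z)y_n
  so R(z) = (1 + 2/3z)/(1 − 1/3z).

Find x<0 with |R(x)|<1.
x=-1.43: |R|=0.0316
R=−1: 1+2/3x = −1+1/3x ⇒ -1/3x=2 ⇒ x=2/(-1/3)=-6.0000
Confirm numerically:
  x=-5.190: |R|=0.90110 <1
  x=-4.623: |R|=0.81936 <1
  x=-2.838: |R|=0.45838 <1
  x=-6.393: |R|=1.04184 >1
  x=-6.381: |R|=1.04061 >1
  x=-6.245: |R|=1.02650 >1
Stable set (-6.0000, 0).

z∈(-6.0000,0).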